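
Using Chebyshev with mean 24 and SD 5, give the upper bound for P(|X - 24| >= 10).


k = 10/5 = 2
Chebyshev: P(|X-mu| >= k*sigma) <= 1/k^2 = 1/2^2 = 1/4

1/4


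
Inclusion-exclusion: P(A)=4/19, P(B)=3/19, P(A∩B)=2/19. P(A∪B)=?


P(A∪B) = P(A) + P(B) - P(A∩B)
= 4/19 + 3/19 - 2/19 = 5/19

5/19


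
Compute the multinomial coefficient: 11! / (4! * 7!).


11! = 39916800
Denominator: 4!=24 * 7!=5040
Coefficient = 39916800 / 120960 = 330

330


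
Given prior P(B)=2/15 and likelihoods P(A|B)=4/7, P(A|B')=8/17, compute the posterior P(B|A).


P(A) = P(A|B)P(B) + P(A|B')P(B') = 4/7*2/15 + 8/17*13/15 = 288/595
P(B|A) = P(A|B)P(B)/P(A) = (8/105)/(288/595) = 17/108

17/108


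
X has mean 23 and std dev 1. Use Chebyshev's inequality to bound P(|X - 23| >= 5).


k = 5/1 = 5
Chebyshev: P(|X-mu| >= k*sigma) <= 1/k^2 = 1/5^2 = 1/25

1/25


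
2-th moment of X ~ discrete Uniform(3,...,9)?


E[X^2] = (1/7) * sum(x^2 for x=3..9)
= 280/7 = 40

40


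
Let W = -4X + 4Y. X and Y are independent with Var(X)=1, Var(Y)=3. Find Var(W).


Independence => Cov(X,Y)=0
Var(-4X + 4Y) = (-4)^2*Var(X) + 4^2*Var(Y)
= 16*1 + 16*3 = 64

64


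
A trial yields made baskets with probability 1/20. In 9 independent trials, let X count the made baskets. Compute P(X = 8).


P(X=8) = C(9,8) * p^8 * (1-p)^1
= 9 * 1/25600000000 * 19/20
= 171/512000000000

171/512000000000


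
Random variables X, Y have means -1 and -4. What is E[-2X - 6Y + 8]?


E[-2X - 6Y + 8] = -2*E[X] - 6*E[Y] + 8
= (-2)*(-1) + (-6)*(-4) + (8)
= 2 + 24 + 8 = 34

34


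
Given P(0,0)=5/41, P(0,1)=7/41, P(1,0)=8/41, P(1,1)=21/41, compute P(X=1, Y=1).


Read from table: P(X=1, Y=1) = 21/41

21/41


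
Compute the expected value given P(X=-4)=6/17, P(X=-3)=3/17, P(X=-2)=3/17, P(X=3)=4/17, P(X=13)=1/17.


E[X] = sum(x * P(x))
= -4*6/17 - 3*3/17 - 2*3/17 + 3*4/17 + 13*1/17
= -14/17

-14/17


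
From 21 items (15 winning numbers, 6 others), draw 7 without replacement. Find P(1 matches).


P(X=1) = C(15,1)*C(6,6) / C(21,7)
= 15*1 / 116280
= 15/116280 = 1/7752

1/7752


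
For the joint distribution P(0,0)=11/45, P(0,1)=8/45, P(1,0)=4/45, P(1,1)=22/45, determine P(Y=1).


P(Y=1) = P(0,1)+P(1,1) = 8/45 + 22/45 = 30/45 = 2/3

2/3


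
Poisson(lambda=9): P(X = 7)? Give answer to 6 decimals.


P(X=7) = e^(-9) * 9^7 / 7!
≈ 0.0001234098041 * 4782969 / 5040
≈ 0.117116

0.117116


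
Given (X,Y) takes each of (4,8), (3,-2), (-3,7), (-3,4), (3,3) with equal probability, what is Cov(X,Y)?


E[X]=4/5, E[Y]=4, E[XY]=2/5
Cov(X,Y) = E[XY] - E[X]E[Y] = 2/5 - 4/5*4 = -14/5

-14/5


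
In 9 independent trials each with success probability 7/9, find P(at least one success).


P(at least one) = 1 - P(none)
P(none) = (1 - 7/9)^9 = (2/9)^9 = 512/387420489
P(at least one) = 1 - 512/387420489 = 387419977/387420489

387419977/387420489


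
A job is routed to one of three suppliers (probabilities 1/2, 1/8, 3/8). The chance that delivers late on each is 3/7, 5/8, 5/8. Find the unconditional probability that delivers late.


P(A) = P(A|B1)P(B1) + P(A|B2)P(B2) + P(A|B3)P(B3)
= 3/7*1/2 + 5/8*1/8 + 5/8*3/8
= 3/14 + 5/64 + 15/64 = 59/112

59/112


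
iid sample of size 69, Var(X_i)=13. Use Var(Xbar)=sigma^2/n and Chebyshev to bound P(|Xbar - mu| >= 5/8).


Var(Xbar) = Var(X)/n = 13/69
Chebyshev: P(|Xbar-mu| >= 5/8) <= Var(Xbar)/(5/8)^2 = (13/69)/(25/64) = 832/1725

832/1725


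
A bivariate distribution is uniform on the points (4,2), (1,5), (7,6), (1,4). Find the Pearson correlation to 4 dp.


Cov(X,Y) = 0.9375, Var(X) = 6.1875, Var(Y) = 2.1875
rho = Cov/(sqrt(VarX)*sqrt(VarY)) = 0.2548

0.2548


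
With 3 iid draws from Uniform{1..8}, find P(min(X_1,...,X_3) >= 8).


P(min >= 8) = P(all X_i >= 8) = (P(X_1 >= 8))^3
= (1/8)^3 = 1/512

1/512


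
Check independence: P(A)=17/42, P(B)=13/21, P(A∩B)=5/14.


P(A)*P(B) = 17/42*13/21 = 221/882
P(A∩B) = 5/14 != 221/882, so not independent

No, A and B are not independent


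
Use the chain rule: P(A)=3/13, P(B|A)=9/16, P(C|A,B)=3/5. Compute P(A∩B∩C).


P(A∩B∩C) = P(A) * P(B|A) * P(C|A∩B)
= 3/13 * 9/16 * 3/5
= 27/208 * 3/5 = 81/1040

81/1040


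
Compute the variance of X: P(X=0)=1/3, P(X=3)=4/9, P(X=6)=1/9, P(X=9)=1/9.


E[X] = 3, E[X^2] = 17
Var(X) = E[X^2] - (E[X])^2 = 17 - (3)^2 = 8

8


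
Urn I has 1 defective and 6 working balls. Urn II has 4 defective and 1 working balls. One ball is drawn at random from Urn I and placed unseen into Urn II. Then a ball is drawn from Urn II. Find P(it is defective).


P(transfer defective) = 1/7; P(transfer working) = 6/7
If defective transferred: Urn II has 5 defective of 6, so P(defective|defective moved) = 5/6
If working transferred: Urn II has 4 defective of 6, so P(defective|working moved) = 2/3
By total probability: P(defective) = 1/7*5/6 + 6/7*2/3 = 29/42

29/42


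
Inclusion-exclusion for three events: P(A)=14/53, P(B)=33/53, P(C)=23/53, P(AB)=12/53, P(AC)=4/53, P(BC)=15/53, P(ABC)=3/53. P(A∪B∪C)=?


P(A∪B∪C) = P(A)+P(B)+P(C) - P(AB)-P(AC)-P(BC) + P(ABC)
= 14/53+33/53+23/53 - 12/53-4/53-15/53 + 3/53
= 42/53

42/53


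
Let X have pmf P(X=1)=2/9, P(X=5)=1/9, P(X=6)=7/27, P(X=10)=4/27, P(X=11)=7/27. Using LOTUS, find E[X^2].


E[X^2] = sum(g(x)*P(x))
= 1*2/9 + 25*1/9 + 36*7/27 + 100*4/27 + 121*7/27
= 1580/27

1580/27


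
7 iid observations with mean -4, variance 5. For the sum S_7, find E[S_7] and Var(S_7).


E[S_n] = n*mu = 7*-4 = -28
Var(S_n) = n*sigma^2 = 7*5 = 35

E[S_7]=-28, Var(S_7)=35


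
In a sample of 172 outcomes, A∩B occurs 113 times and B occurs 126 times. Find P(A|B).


P(A|B) = P(A∩B)/P(B) = (113/172)/(126/172) = 113/126

113/126


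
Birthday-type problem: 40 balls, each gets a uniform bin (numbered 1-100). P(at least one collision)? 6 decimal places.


P(all different) = prod((100-i)/100 for i=0..39) = 0.000112
P(at least one match) = 1 - 0.000112 = 0.999888

0.999888


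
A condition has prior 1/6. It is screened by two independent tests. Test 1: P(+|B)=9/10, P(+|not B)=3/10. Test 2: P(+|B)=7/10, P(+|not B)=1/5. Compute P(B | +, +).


After test 1: P(+) = 9/10*1/6 + 3/10*5/6 = 2/5
P(B|+) = (3/20)/(2/5) = 3/8
After test 2 (use post1 as new prior): P(+) = 7/10*3/8 + 1/5*5/8 = 31/80
P(B|+,+) = (21/80)/(31/80) = 21/31

21/31


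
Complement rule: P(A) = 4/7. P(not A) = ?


P(A') = 1 - P(A) = 1 - 4/7 = 3/7

3/7


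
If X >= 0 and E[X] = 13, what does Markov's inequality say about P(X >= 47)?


Markov: P(X >= a) <= E[X]/a
P(X >= 47) <= 13/47

13/47


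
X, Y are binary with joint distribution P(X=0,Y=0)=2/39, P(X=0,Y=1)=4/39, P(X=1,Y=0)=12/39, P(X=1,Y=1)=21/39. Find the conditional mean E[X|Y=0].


P(Y=0) = 14/39
E[X|Y=0] = (0*2 + 1*12)/14 = 12/14 = 6/7

6/7


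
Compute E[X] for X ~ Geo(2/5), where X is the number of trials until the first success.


For geometric (trials until first success), E[X] = 1/p = 1/(2/5) = 5/2

5/2


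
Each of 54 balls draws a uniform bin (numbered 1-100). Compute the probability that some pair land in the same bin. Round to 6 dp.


P(all different) = prod((100-i)/100 for i=0..53) = 0.000000
P(at least one match) = 1 - 0.000000 = 1.000000

1.000000


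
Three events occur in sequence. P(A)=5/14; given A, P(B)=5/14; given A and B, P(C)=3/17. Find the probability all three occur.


P(A∩B∩C) = P(A) * P(B|A) * P(C|A∩B)
= 5/14 * 5/14 * 3/17
= 25/196 * 3/17 = 75/3332

75/3332


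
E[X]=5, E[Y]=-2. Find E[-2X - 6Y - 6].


E[-2X - 6Y - 6] = -2*E[X] - 6*E[Y] - 6
= (-2)*(5) + (-6)*(-2) + (-6)
= -10 + 12 - 6 = -4

-4


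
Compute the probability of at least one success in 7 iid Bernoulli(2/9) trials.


P(at least one) = 1 - P(none)
P(none) = (1 - 2/9)^7 = (7/9)^7 = 823543/4782969
P(at least one) = 1 - 823543/4782969 = 3959426/4782969

3959426/4782969


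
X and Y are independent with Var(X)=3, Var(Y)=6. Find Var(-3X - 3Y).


Independence => Cov(X,Y)=0
Var(-3X - 3Y) = (-3)^2*Var(X) + (-3)^2*Var(Y)
= 9*3 + 9*6 = 81

81


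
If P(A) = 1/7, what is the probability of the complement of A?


P(A') = 1 - P(A) = 1 - 1/7 = 6/7

6/7


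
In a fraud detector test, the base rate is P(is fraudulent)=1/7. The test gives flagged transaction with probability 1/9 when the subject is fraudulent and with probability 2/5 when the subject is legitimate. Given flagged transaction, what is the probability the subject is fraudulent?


P(A) = P(A|B)P(B) + P(A|B')P(B') = 1/9*1/7 + 2/5*6/7 = 113/315
P(B|A) = P(A|B)P(B)/P(A) = (1/63)/(113/315) = 5/113

5/113


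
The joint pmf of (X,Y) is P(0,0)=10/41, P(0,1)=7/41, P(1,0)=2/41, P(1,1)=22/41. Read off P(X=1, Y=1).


Read from table: P(X=1, Y=1) = 22/41

22/41


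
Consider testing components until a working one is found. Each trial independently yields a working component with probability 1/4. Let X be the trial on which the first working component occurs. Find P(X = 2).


P(X=2) = (1-p)^1 * p = (3/4)^1 * 1/4
= 3/4 * 1/4 = 3/16

3/16


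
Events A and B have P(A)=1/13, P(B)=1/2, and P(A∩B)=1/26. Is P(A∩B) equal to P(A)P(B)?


P(A)*P(B) = 1/13*1/2 = 1/26
P(A∩B) = 1/26, which equals P(A)P(B), so independent

Yes, A and B are independent


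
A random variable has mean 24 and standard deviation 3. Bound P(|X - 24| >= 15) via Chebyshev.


k = 15/3 = 5
Chebyshev: P(|X-mu| >= k*sigma) <= 1/k^2 = 1/5^2 = 1/25

1/25


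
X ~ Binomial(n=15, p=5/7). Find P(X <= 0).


P(X<=0) = P(X=0)
= 32768/4747561509943
= 32768/4747561509943

32768/4747561509943


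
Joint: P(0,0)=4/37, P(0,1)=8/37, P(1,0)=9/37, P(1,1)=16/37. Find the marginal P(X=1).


P(X=1) = P(1,0)+P(1,1) = 9/37 + 16/37 = 25/37

25/37


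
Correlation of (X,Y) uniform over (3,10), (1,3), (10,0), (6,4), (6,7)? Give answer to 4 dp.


Cov(X,Y) = -5.1600, Var(X) = 9.3600, Var(Y) = 11.7600
rho = Cov/(sqrt(VarX)*sqrt(VarY)) = -0.4918

-0.4918


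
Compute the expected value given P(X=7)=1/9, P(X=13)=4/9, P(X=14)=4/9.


E[X] = sum(x * P(x))
= 7*1/9 + 13*4/9 + 14*4/9
= 115/9

115/9


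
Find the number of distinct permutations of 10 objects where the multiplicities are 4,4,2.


10! = 3628800
Denominator: 4!=24 * 4!=24 * 2!=2
Coefficient = 3628800 / 1152 = 3150

3150


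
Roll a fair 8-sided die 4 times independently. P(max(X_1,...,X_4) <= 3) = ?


P(max <= 3) = P(all X_i <= 3) = (P(X_1 <= 3))^4
= (3/8)^4 = 81/4096

81/4096


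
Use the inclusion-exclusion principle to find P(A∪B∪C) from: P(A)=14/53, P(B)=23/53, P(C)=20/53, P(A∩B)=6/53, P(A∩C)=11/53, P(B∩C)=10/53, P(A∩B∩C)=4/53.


P(A∪B∪C) = P(A)+P(B)+P(C) - P(AB)-P(AC)-P(BC) + P(ABC)
= 14/53+23/53+20/53 - 6/53-11/53-10/53 + 4/53
= 34/53

34/53


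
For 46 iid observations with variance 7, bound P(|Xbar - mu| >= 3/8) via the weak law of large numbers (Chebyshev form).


Var(Xbar) = Var(X)/n = 7/46
Chebyshev: P(|Xbar-mu| >= 3/8) <= Var(Xbar)/(3/8)^2 = (7/46)/(9/64) = 224/207
Bound exceeds 1, so trivial bound: 1

1


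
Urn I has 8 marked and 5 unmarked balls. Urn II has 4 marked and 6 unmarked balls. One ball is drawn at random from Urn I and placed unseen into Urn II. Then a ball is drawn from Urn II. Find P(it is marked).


P(transfer marked) = 8/13; P(transfer unmarked) = 5/13
If marked transferred: Urn II has 5 marked of 11, so P(marked|marked moved) = 5/11
If unmarked transferred: Urn II has 4 marked of 11, so P(marked|unmarked moved) = 4/11
By total probability: P(marked) = 8/13*5/11 + 5/13*4/11 = 60/143

60/143


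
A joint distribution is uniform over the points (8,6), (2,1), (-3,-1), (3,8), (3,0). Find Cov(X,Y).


E[X]=13/5, E[Y]=14/5, E[XY]=77/5
Cov(X,Y) = E[XY] - E[X]E[Y] = 77/5 - 13/5*14/5 = 203/25

203/25


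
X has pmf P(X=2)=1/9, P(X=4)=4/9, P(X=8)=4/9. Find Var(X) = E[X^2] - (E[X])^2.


E[X] = 50/9, E[X^2] = 36
Var(X) = E[X^2] - (E[X])^2 = 36 - (50/9)^2 = 416/81

416/81


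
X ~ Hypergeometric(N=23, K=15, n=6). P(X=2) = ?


P(X=2) = C(15,2)*C(8,4) / C(23,6)
= 105*70 / 100947
= 7350/100947 = 350/4807

350/4807


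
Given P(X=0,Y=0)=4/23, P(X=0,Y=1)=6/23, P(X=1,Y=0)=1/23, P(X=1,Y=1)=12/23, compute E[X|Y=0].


P(Y=0) = 5/23
E[X|Y=0] = (0*4 + 1*1)/5 = 1/5

1/5


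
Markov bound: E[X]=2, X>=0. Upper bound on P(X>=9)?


Markov: P(X >= a) <= E[X]/a
P(X >= 9) <= 2/9

2/9


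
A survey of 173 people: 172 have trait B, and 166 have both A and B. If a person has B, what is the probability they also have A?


P(A|B) = P(A∩B)/P(B) = (166/173)/(172/173) = 166/172 = 83/86

83/86


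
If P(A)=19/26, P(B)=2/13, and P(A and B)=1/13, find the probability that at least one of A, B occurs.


P(A∪B) = P(A) + P(B) - P(A∩B)
= 19/26 + 2/13 - 1/13 = 21/26

21/26


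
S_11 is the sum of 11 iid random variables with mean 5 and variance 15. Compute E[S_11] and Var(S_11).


E[S_n] = n*mu = 11*5 = 55
Var(S_n) = n*sigma^2 = 11*15 = 165

E[S_11]=55, Var(S_11)=165


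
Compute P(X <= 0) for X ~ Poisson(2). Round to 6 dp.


P(X<=0) = e^(-2)*2^0/0!
≈ 0.1353352832
≈ 0.135335

0.135335


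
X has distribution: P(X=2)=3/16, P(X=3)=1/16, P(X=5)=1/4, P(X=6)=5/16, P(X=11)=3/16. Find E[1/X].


E[1/X] = sum(g(x)*P(x))
= 1/2*3/16 + 1/3*1/16 + 1/5*1/4 + 1/6*5/16 + 1/11*3/16
= 617/2640

617/2640


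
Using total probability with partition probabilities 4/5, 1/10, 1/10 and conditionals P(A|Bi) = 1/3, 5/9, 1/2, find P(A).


P(A) = P(A|B1)P(B1) + P(A|B2)P(B2) + P(A|B3)P(B3)
= 1/3*4/5 + 5/9*1/10 + 1/2*1/10
= 4/15 + 1/18 + 1/20 = 67/180

67/180


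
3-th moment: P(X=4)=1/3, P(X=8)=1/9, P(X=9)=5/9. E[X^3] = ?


E[X^3] = sum(x^3 * P(x))
= 64*1/3 + 512*1/9 + 729*5/9
= 4349/9

4349/9


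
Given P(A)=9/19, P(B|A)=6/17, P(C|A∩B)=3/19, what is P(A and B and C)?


P(A∩B∩C) = P(A) * P(B|A) * P(C|A∩B)
= 9/19 * 6/17 * 3/19
= 54/323 * 3/19 = 162/6137

162/6137


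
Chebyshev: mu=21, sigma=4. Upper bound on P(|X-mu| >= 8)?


k = 8/4 = 2
Chebyshev: P(|X-mu| >= k*sigma) <= 1/k^2 = 1/2^2 = 1/4

1/4


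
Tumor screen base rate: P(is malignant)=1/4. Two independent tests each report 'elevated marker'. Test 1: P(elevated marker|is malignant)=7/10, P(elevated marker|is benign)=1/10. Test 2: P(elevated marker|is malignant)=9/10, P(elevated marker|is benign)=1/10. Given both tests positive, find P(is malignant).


After test 1: P(+) = 7/10*1/4 + 1/10*3/4 = 1/4
P(B|+) = (7/40)/(1/4) = 7/10
After test 2 (use post1 as new prior): P(+) = 9/10*7/10 + 1/10*3/10 = 33/50
P(B|+,+) = (63/100)/(33/50) = 21/22

21/22


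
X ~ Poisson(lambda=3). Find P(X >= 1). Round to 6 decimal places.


P(X>=1) = 1 - P(X<=0) = 1 - (e^(-3)*3^0/0!)
≈ 1 - 0.0497870684 = 0.9502129316
≈ 0.950213

0.950213


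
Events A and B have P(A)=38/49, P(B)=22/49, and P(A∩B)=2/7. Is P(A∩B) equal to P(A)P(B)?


P(A)*P(B) = 38/49*22/49 = 836/2401
P(A∩B) = 2/7 != 836/2401, so not independent

No, A and B are not independent


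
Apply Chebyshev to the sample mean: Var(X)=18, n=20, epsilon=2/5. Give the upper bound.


Var(Xbar) = Var(X)/n = 18/20
Chebyshev: P(|Xbar-mu| >= 2/5) <= Var(Xbar)/(2/5)^2 = (9/10)/(4/25) = 45/8
Bound exceeds 1, so trivial bound: 1

1


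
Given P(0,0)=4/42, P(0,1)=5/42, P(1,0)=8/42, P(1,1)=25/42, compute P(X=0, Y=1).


Read from table: P(X=0, Y=1) = 5/42

5/42


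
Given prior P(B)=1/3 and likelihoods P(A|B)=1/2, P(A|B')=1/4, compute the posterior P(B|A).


P(A) = P(A|B)P(B) + P(A|B')P(B') = 1/2*1/3 + 1/4*2/3 = 1/3
P(B|A) = P(A|B)P(B)/P(A) = (1/6)/(1/3) = 1/2

1/2


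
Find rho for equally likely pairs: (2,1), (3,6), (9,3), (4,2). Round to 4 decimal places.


Cov(X,Y) = 0.2500, Var(X) = 7.2500, Var(Y) = 3.5000
rho = Cov/(sqrt(VarX)*sqrt(VarY)) = 0.0496

0.0496


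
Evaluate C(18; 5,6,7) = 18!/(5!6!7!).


18! = 6402373705728000
Denominator: 5!=120 * 6!=720 * 7!=5040
Coefficient = 6402373705728000 / 435456000 = 14702688

14702688


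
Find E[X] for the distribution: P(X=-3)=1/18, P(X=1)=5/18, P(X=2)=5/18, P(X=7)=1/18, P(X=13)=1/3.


E[X] = sum(x * P(x))
= -3*1/18 + 1*5/18 + 2*5/18 + 7*1/18 + 13*1/3
= 97/18

97/18


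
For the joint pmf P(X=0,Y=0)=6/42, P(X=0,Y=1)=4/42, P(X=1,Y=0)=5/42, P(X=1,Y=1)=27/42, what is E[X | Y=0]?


P(Y=0) = 11/42
E[X|Y=0] = (0*6 + 1*5)/11 = 5/11

5/11


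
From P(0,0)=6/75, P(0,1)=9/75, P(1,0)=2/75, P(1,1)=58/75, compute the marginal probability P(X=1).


P(X=1) = P(1,0)+P(1,1) = 2/75 + 58/75 = 60/75 = 4/5

4/5


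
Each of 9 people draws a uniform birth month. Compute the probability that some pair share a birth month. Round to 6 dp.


P(all different) = prod((12-i)/12 for i=0..8) = 0.015472
P(at least one match) = 1 - 0.015472 = 0.984528

0.984528


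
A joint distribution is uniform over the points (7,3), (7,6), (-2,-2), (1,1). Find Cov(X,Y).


E[X]=13/4, E[Y]=2, E[XY]=17
Cov(X,Y) = E[XY] - E[X]E[Y] = 17 - 13/4*2 = 21/2

21/2


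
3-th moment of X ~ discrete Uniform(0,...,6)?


E[X^3] = (1/7) * sum(x^3 for x=0..6)
= 441/7 = 63

63


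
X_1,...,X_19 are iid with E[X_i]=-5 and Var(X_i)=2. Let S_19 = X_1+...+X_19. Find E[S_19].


E[S_n] = n*E[X_1] = 19*-5 = -95

-95


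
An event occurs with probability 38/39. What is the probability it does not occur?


P(A') = 1 - P(A) = 1 - 38/39 = 1/39

1/39


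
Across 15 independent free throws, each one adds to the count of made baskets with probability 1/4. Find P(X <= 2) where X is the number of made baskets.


P(X<=2) = P(X=0) + P(X=1) + P(X=2)
= 14348907/1073741824 + 71744535/1073741824 + 167403915/1073741824
= 253497357/1073741824

253497357/1073741824


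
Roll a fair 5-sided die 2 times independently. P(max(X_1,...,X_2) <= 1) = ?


P(max <= 1) = P(all X_i <= 1) = (P(X_1 <= 1))^2
= (1/5)^2 = 1/25

1/25


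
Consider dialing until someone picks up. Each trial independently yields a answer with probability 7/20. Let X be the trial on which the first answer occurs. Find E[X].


For geometric (trials until first success), E[X] = 1/p = 1/(7/20) = 20/7

20/7


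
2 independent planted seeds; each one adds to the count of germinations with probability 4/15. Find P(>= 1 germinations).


P(at least one) = 1 - P(none)
P(none) = (1 - 4/15)^2 = (11/15)^2 = 121/225
P(at least one) = 1 - 121/225 = 104/225

104/225


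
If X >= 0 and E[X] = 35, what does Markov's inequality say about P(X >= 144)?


Markov: P(X >= a) <= E[X]/a
P(X >= 144) <= 35/144

35/144


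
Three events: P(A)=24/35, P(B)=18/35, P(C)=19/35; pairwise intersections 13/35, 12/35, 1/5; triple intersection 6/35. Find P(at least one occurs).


P(A∪B∪C) = P(A)+P(B)+P(C) - P(AB)-P(AC)-P(BC) + P(ABC)
= 24/35+18/35+19/35 - 13/35-12/35-1/5 + 6/35
= 1

1


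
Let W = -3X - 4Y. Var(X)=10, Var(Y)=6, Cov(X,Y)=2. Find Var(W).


Var(-3X - 4Y) = (-3)^2*Var(X) + (-4)^2*Var(Y) + 2*(-3)*(-4)*Cov(X,Y)
= 9*10 + 16*6 + 24*2
= 90 + 96 + 48 = 234

234


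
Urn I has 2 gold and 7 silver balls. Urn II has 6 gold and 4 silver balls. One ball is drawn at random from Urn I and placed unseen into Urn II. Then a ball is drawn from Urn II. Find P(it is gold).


P(transfer gold) = 2/9; P(transfer silver) = 7/9
If gold transferred: Urn II has 7 gold of 11, so P(gold|gold moved) = 7/11
If silver transferred: Urn II has 6 gold of 11, so P(gold|silver moved) = 6/11
By total probability: P(gold) = 2/9*7/11 + 7/9*6/11 = 56/99

56/99


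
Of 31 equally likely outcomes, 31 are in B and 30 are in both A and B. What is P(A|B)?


P(A|B) = P(A∩B)/P(B) = (30/31)/(31/31) = 30/31

30/31


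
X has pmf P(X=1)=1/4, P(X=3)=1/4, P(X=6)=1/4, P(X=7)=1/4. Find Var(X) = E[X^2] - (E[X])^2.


E[X] = 17/4, E[X^2] = 95/4
Var(X) = E[X^2] - (E[X])^2 = 95/4 - (17/4)^2 = 91/16

91/16


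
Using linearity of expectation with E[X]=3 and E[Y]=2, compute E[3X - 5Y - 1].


E[3X - 5Y - 1] = 3*E[X] - 5*E[Y] - 1
= (3)*(3) + (-5)*(2) + (-1)
= 9 - 10 - 1 = -2

-2


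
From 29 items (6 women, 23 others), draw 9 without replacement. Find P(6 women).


P(X=6) = C(6,6)*C(23,3) / C(29,9)
= 1*1771 / 10015005
= 1771/10015005 = 1/5655

1/5655


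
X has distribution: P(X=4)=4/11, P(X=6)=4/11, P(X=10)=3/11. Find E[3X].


E[3X] = sum(g(x)*P(x))
= 12*4/11 + 18*4/11 + 30*3/11
= 210/11

210/11


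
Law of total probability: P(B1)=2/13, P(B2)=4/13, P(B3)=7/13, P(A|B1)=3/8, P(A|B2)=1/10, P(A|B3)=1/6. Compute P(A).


P(A) = P(A|B1)P(B1) + P(A|B2)P(B2) + P(A|B3)P(B3)
= 3/8*2/13 + 1/10*4/13 + 1/6*7/13
= 3/52 + 2/65 + 7/78 = 139/780

139/780


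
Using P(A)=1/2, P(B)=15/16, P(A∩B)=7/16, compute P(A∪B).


P(A∪B) = P(A) + P(B) - P(A∩B)
= 1/2 + 15/16 - 7/16 = 1

1


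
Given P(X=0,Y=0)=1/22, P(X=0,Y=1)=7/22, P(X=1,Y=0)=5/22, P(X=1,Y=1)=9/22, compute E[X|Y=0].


P(Y=0) = 6/22
E[X|Y=0] = (0*1 + 1*5)/6 = 5/6

5/6


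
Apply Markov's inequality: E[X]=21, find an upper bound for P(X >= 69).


Markov: P(X >= a) <= E[X]/a
P(X >= 69) <= 21/69 = 7/23

7/23


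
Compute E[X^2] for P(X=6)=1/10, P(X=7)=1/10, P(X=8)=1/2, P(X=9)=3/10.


E[X^2] = sum(g(x)*P(x))
= 36*1/10 + 49*1/10 + 64*1/2 + 81*3/10
= 324/5

324/5


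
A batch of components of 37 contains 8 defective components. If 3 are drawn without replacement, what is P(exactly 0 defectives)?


P(X=0) = C(8,0)*C(29,3) / C(37,3)
= 1*3654 / 7770
= 3654/7770 = 87/185

87/185


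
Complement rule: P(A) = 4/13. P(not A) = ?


P(A') = 1 - P(A) = 1 - 4/13 = 9/13

9/13


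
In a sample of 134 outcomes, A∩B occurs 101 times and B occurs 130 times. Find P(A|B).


P(A|B) = P(A∩B)/P(B) = (101/134)/(130/134) = 101/130

101/130


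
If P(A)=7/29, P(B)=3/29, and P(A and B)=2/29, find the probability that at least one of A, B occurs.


P(A∪B) = P(A) + P(B) - P(A∩B)
= 7/29 + 3/29 - 2/29 = 8/29

8/29


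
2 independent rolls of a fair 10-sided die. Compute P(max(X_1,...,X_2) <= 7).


P(max <= 7) = P(all X_i <= 7) = (P(X_1 <= 7))^2
= (7/10)^2 = 49/100

49/100


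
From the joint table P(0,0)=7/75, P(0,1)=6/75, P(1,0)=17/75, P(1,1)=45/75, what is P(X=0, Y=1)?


Read from table: P(X=0, Y=1) = 6/75 = 2/25

2/25


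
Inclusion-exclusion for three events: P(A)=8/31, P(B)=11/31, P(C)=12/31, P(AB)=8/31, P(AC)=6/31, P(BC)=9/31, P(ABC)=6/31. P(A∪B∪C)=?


P(A∪B∪C) = P(A)+P(B)+P(C) - P(AB)-P(AC)-P(BC) + P(ABC)
= 8/31+11/31+12/31 - 8/31-6/31-9/31 + 6/31
= 14/31

14/31


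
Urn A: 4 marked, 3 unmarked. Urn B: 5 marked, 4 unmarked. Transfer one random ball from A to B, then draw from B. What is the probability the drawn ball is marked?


P(transfer marked) = 4/7; P(transfer unmarked) = 3/7
If marked transferred: Urn II has 6 marked of 10, so P(marked|marked moved) = 3/5
If unmarked transferred: Urn II has 5 marked of 10, so P(marked|unmarked moved) = 1/2
By total probability: P(marked) = 4/7*3/5 + 3/7*1/2 = 39/70

39/70


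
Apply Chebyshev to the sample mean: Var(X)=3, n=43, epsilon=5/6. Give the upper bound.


Var(Xbar) = Var(X)/n = 3/43
Chebyshev: P(|Xbar-mu| >= 5/6) <= Var(Xbar)/(5/6)^2 = (3/43)/(25/36) = 108/1075

108/1075


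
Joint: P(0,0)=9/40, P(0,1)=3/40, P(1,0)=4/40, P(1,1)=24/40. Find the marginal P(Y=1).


P(Y=1) = P(0,1)+P(1,1) = 3/40 + 24/40 = 27/40

27/40


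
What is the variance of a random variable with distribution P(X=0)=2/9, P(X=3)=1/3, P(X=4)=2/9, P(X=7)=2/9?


E[X] = 31/9, E[X^2] = 157/9
Var(X) = E[X^2] - (E[X])^2 = 157/9 - (31/9)^2 = 452/81

452/81


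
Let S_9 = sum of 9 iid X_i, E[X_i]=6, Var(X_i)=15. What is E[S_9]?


E[S_n] = n*E[X_1] = 9*6 = 54

54


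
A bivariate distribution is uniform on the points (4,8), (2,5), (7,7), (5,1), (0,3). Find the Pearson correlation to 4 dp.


Cov(X,Y) = 1.9200, Var(X) = 5.8400, Var(Y) = 6.5600
rho = Cov/(sqrt(VarX)*sqrt(VarY)) = 0.3102

0.3102


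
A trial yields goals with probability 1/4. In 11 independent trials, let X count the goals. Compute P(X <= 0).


P(X<=0) = P(X=0)
= 177147/4194304
= 177147/4194304

177147/4194304


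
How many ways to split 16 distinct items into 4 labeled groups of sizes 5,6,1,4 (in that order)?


16! = 20922789888000
Denominator: 5!=120 * 6!=720 * 1!=1 * 4!=24
Coefficient = 20922789888000 / 2073600 = 10090080

10090080


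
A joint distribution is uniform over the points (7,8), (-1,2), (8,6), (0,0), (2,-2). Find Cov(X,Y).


E[X]=16/5, E[Y]=14/5, E[XY]=98/5
Cov(X,Y) = E[XY] - E[X]E[Y] = 98/5 - 16/5*14/5 = 266/25

266/25


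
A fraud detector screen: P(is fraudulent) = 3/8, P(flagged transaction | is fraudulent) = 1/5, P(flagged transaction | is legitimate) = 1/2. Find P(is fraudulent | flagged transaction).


P(A) = P(A|B)P(B) + P(A|B')P(B') = 1/5*3/8 + 1/2*5/8 = 31/80
P(B|A) = P(A|B)P(B)/P(A) = (3/40)/(31/80) = 6/31

6/31


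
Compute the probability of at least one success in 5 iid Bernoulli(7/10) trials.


P(at least one) = 1 - P(none)
P(none) = (1 - 7/10)^5 = (3/10)^5 = 243/100000
P(at least one) = 1 - 243/100000 = 99757/100000

99757/100000


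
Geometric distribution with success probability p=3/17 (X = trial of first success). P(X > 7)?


P(X > 7) = P(first 7 trials all fail) = (1-p)^7 = (14/17)^7 = 105413504/410338673

105413504/410338673


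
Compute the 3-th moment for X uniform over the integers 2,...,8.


E[X^3] = (1/7) * sum(x^3 for x=2..8)
= 1295/7 = 185

185


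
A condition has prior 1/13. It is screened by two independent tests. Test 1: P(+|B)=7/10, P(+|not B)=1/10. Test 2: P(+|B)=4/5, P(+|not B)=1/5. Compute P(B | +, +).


After test 1: P(+) = 7/10*1/13 + 1/10*12/13 = 19/130
P(B|+) = (7/130)/(19/130) = 7/19
After test 2 (use post1 as new prior): P(+) = 4/5*7/19 + 1/5*12/19 = 8/19
P(B|+,+) = (28/95)/(8/19) = 7/10

7/10


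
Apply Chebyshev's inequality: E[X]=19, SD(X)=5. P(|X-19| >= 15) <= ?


k = 15/5 = 3
Chebyshev: P(|X-mu| >= k*sigma) <= 1/k^2 = 1/3^2 = 1/9

1/9


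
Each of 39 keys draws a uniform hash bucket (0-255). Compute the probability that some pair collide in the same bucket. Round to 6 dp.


P(all different) = prod((256-i)/256 for i=0..38) = 0.047281
P(at least one match) = 1 - 0.047281 = 0.952719

0.952719


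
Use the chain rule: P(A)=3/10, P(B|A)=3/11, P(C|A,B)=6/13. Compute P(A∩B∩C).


P(A∩B∩C) = P(A) * P(B|A) * P(C|A∩B)
= 3/10 * 3/11 * 6/13
= 9/110 * 6/13 = 27/715

27/715


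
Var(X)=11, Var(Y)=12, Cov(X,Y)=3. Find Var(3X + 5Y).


Var(3X + 5Y) = 3^2*Var(X) + 5^2*Var(Y) + 2*3*5*Cov(X,Y)
= 9*11 + 25*12 + 30*3
= 99 + 300 + 90 = 489

489


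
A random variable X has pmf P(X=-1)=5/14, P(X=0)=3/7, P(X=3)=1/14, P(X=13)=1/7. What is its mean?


E[X] = sum(x * P(x))
= -1*5/14 + 0*3/7 + 3*1/14 + 13*1/7
= 12/7

12/7


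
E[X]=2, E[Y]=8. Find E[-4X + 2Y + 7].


E[-4X + 2Y + 7] = -4*E[X] + 2*E[Y] + 7
= (-4)*(2) + (2)*(8) + (7)
= -8 + 16 + 7 = 15

15


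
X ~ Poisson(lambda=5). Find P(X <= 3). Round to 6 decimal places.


P(X<=3) = e^(-5)*5^0/0! + e^(-5)*5^1/1! + e^(-5)*5^2/2! + e^(-5)*5^3/3!
≈ 0.0067379470 + 0.0336897350 + 0.0842243375 + 0.1403738958
= 0.2650259153
≈ 0.265026

0.265026


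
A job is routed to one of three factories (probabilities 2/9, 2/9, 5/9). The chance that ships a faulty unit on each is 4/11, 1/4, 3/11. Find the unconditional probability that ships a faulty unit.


P(A) = P(A|B1)P(B1) + P(A|B2)P(B2) + P(A|B3)P(B3)
= 4/11*2/9 + 1/4*2/9 + 3/11*5/9
= 8/99 + 1/18 + 5/33 = 19/66

19/66


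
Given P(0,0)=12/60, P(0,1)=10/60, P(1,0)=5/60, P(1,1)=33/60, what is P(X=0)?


P(X=0) = P(0,0)+P(0,1) = 12/60 + 10/60 = 22/60 = 11/30

11/30


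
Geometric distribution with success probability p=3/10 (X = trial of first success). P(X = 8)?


P(X=8) = (1-p)^7 * p = (7/10)^7 * 3/10
= 823543/10000000 * 3/10 = 2470629/100000000

2470629/100000000


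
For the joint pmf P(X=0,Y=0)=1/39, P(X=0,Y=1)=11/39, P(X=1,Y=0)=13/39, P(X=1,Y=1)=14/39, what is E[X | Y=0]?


P(Y=0) = 14/39
E[X|Y=0] = (0*1 + 1*13)/14 = 13/14

13/14


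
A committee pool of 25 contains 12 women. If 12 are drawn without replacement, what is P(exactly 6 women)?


P(X=6) = C(12,6)*C(13,6) / C(25,12)
= 924*1716 / 5200300
= 1585584/5200300 = 56628/185725

56628/185725


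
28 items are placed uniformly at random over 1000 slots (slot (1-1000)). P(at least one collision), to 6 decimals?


P(all different) = prod((1000-i)/1000 for i=0..27) = 0.682827
P(at least one match) = 1 - 0.682827 = 0.317173

0.317173


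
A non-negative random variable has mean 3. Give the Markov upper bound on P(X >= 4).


Markov: P(X >= a) <= E[X]/a
P(X >= 4) <= 3/4

3/4


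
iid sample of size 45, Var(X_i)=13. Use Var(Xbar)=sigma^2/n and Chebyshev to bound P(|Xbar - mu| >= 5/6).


Var(Xbar) = Var(X)/n = 13/45
Chebyshev: P(|Xbar-mu| >= 5/6) <= Var(Xbar)/(5/6)^2 = (13/45)/(25/36) = 52/125

52/125


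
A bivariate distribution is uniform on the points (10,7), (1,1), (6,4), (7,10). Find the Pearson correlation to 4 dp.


Cov(X,Y) = 8.2500, Var(X) = 10.5000, Var(Y) = 11.2500
rho = Cov/(sqrt(VarX)*sqrt(VarY)) = 0.7591

0.7591


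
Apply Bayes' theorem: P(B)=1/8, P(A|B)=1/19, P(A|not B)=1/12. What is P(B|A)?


P(A) = P(A|B)P(B) + P(A|B')P(B') = 1/19*1/8 + 1/12*7/8 = 145/1824
P(B|A) = P(A|B)P(B)/P(A) = (1/152)/(145/1824) = 12/145

12/145


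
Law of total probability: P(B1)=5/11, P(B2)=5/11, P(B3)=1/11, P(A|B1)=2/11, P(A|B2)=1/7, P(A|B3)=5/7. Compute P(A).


P(A) = P(A|B1)P(B1) + P(A|B2)P(B2) + P(A|B3)P(B3)
= 2/11*5/11 + 1/7*5/11 + 5/7*1/11
= 10/121 + 5/77 + 5/77 = 180/847

180/847


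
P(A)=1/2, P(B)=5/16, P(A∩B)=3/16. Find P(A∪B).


P(A∪B) = P(A) + P(B) - P(A∩B)
= 1/2 + 5/16 - 3/16 = 5/8

5/8


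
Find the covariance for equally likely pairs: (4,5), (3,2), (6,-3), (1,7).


E[X]=7/2, E[Y]=11/4, E[XY]=15/4
Cov(X,Y) = E[XY] - E[X]E[Y] = 15/4 - 7/2*11/4 = -47/8

-47/8


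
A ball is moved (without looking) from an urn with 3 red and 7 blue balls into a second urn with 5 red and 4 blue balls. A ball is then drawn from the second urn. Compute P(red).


P(transfer red) = 3/10; P(transfer blue) = 7/10
If red transferred: Urn II has 6 red of 10, so P(red|red moved) = 3/5
If blue transferred: Urn II has 5 red of 10, so P(red|blue moved) = 1/2
By total probability: P(red) = 3/10*3/5 + 7/10*1/2 = 53/100

53/100


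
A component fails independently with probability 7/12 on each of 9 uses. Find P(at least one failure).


P(at least one) = 1 - P(none)
P(none) = (1 - 7/12)^9 = (5/12)^9 = 1953125/5159780352
P(at least one) = 1 - 1953125/5159780352 = 5157827227/5159780352

5157827227/5159780352


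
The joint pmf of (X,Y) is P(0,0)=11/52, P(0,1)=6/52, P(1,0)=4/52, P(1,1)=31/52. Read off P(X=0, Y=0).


Read from table: P(X=0, Y=0) = 11/52

11/52


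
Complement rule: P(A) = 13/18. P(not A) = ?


P(A') = 1 - P(A) = 1 - 13/18 = 5/18

5/18


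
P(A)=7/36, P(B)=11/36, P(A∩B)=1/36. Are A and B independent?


P(A)*P(B) = 7/36*11/36 = 77/1296
P(A∩B) = 1/36 != 77/1296, so not independent

No, A and B are not independent


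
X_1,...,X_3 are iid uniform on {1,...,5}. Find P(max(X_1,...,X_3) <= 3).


P(max <= 3) = P(all X_i <= 3) = (P(X_1 <= 3))^3
= (3/5)^3 = 27/125

27/125


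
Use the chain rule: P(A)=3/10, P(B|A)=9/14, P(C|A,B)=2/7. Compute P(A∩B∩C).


P(A∩B∩C) = P(A) * P(B|A) * P(C|A∩B)
= 3/10 * 9/14 * 2/7
= 27/140 * 2/7 = 27/490

27/490


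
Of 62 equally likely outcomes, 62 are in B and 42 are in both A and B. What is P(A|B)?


P(A|B) = P(A∩B)/P(B) = (42/62)/(62/62) = 42/62 = 21/31

21/31


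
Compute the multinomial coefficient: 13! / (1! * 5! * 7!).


13! = 6227020800
Denominator: 1!=1 * 5!=120 * 7!=5040
Coefficient = 6227020800 / 604800 = 10296

10296


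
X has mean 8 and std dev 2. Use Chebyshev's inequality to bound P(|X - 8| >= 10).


k = 10/2 = 5
Chebyshev: P(|X-mu| >= k*sigma) <= 1/k^2 = 1/5^2 = 1/25

1/25


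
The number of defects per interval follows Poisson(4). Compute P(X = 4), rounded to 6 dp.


P(X=4) = e^(-4) * 4^4 / 4!
≈ 0.01831563889 * 256 / 24
≈ 0.195367

0.195367


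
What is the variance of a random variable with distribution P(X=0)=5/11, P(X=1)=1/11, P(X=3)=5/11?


E[X] = 16/11, E[X^2] = 46/11
Var(X) = E[X^2] - (E[X])^2 = 46/11 - (16/11)^2 = 250/121

250/121


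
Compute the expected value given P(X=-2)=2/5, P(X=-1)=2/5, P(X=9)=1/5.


E[X] = sum(x * P(x))
= -2*2/5 - 1*2/5 + 9*1/5
= 3/5

3/5


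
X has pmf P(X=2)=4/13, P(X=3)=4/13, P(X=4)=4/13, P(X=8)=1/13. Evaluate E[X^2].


E[X^2] = sum(x^2 * P(x))
= 4*4/13 + 9*4/13 + 16*4/13 + 64*1/13
= 180/13

180/13


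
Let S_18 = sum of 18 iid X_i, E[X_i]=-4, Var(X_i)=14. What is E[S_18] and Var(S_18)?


E[S_n] = n*mu = 18*-4 = -72
Var(S_n) = n*sigma^2 = 18*14 = 252

E[S_18]=-72, Var(S_18)=252


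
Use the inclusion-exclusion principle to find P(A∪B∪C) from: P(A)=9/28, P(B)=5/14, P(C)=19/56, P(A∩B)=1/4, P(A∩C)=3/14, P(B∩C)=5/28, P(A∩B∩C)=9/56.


P(A∪B∪C) = P(A)+P(B)+P(C) - P(AB)-P(AC)-P(BC) + P(ABC)
= 9/28+5/14+19/56 - 1/4-3/14-5/28 + 9/56
= 15/28

15/28


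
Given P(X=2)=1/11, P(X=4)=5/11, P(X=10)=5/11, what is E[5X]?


E[5X] = sum(g(x)*P(x))
= 10*1/11 + 20*5/11 + 50*5/11
= 360/11

360/11


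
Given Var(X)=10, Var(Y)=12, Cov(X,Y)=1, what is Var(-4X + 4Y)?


Var(-4X + 4Y) = (-4)^2*Var(X) + 4^2*Var(Y) + 2*(-4)*4*Cov(X,Y)
= 16*10 + 16*12 - 32*1
= 160 + 192 - 32 = 320

320


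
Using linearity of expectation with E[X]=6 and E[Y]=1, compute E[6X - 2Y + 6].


E[6X - 2Y + 6] = 6*E[X] - 2*E[Y] + 6
= (6)*(6) + (-2)*(1) + (6)
= 36 - 2 + 6 = 40

40


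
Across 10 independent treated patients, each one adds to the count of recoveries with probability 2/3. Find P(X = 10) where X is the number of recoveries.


P(X=10) = C(10,10) * p^10 * (1-p)^0
= 1 * 1024/59049 * 1
= 1024/59049

1024/59049


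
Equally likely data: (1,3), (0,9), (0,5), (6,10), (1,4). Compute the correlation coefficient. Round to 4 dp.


Cov(X,Y) = 3.4800, Var(X) = 5.0400, Var(Y) = 7.7600
rho = Cov/(sqrt(VarX)*sqrt(VarY)) = 0.5565

0.5565


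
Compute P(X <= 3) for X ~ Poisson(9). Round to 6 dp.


P(X<=3) = e^(-9)*9^0/0! + e^(-9)*9^1/1! + e^(-9)*9^2/2! + e^(-9)*9^3/3!
≈ 0.0001234098 + 0.0011106882 + 0.0049980971 + 0.0149942912
= 0.0212264863
≈ 0.021226

0.021226


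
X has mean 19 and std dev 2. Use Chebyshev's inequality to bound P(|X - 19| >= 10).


k = 10/2 = 5
Chebyshev: P(|X-mu| >= k*sigma) <= 1/k^2 = 1/5^2 = 1/25

1/25


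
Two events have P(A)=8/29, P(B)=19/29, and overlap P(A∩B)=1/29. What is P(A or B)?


P(A∪B) = P(A) + P(B) - P(A∩B)
= 8/29 + 19/29 - 1/29 = 26/29

26/29


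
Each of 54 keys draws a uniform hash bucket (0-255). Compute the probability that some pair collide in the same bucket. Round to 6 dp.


P(all different) = prod((256-i)/256 for i=0..53) = 0.002415
P(at least one match) = 1 - 0.002415 = 0.997585

0.997585


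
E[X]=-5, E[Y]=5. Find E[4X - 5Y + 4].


E[4X - 5Y + 4] = 4*E[X] - 5*E[Y] + 4
= (4)*(-5) + (-5)*(5) + (4)
= -20 - 25 + 4 = -41

-41


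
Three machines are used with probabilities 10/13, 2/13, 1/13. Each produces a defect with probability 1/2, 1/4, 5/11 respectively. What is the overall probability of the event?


P(A) = P(A|B1)P(B1) + P(A|B2)P(B2) + P(A|B3)P(B3)
= 1/2*10/13 + 1/4*2/13 + 5/11*1/13
= 5/13 + 1/26 + 5/143 = 131/286

131/286


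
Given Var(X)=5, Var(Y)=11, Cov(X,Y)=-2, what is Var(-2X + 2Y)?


Var(-2X + 2Y) = (-2)^2*Var(X) + 2^2*Var(Y) + 2*(-2)*2*Cov(X,Y)
= 4*5 + 4*11 - 8*(-2)
= 20 + 44 + 16 = 80

80


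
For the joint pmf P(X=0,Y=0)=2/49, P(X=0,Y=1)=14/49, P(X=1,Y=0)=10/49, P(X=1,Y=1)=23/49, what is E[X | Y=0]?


P(Y=0) = 12/49
E[X|Y=0] = (0*2 + 1*10)/12 = 10/12 = 5/6

5/6


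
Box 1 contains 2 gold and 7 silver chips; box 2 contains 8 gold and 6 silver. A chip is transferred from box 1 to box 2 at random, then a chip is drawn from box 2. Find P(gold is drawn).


P(transfer gold) = 2/9; P(transfer silver) = 7/9
If gold transferred: Urn II has 9 gold of 15, so P(gold|gold moved) = 3/5
If silver transferred: Urn II has 8 gold of 15, so P(gold|silver moved) = 8/15
By total probability: P(gold) = 2/9*3/5 + 7/9*8/15 = 74/135

74/135


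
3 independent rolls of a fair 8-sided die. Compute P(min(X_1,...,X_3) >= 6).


P(min >= 6) = P(all X_i >= 6) = (P(X_1 >= 6))^3
= (3/8)^3 = 27/512

27/512


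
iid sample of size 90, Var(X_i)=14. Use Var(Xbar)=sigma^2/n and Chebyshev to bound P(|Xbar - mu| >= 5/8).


Var(Xbar) = Var(X)/n = 14/90
Chebyshev: P(|Xbar-mu| >= 5/8) <= Var(Xbar)/(5/8)^2 = (7/45)/(25/64) = 448/1125

448/1125


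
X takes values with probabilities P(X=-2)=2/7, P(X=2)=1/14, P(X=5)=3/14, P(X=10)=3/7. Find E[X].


E[X] = sum(x * P(x))
= -2*2/7 + 2*1/14 + 5*3/14 + 10*3/7
= 69/14

69/14


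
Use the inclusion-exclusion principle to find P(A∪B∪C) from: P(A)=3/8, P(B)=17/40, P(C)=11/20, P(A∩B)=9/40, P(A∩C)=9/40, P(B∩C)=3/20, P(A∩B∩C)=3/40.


P(A∪B∪C) = P(A)+P(B)+P(C) - P(AB)-P(AC)-P(BC) + P(ABC)
= 3/8+17/40+11/20 - 9/40-9/40-3/20 + 3/40
= 33/40

33/40


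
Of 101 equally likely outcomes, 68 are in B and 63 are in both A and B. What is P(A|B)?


P(A|B) = P(A∩B)/P(B) = (63/101)/(68/101) = 63/68

63/68


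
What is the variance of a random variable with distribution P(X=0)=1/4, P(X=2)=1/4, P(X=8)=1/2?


E[X] = 9/2, E[X^2] = 33
Var(X) = E[X^2] - (E[X])^2 = 33 - (9/2)^2 = 51/4

51/4


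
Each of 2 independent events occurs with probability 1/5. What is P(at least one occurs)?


P(at least one) = 1 - P(none)
P(none) = (1 - 1/5)^2 = (4/5)^2 = 16/25
P(at least one) = 1 - 16/25 = 9/25

9/25


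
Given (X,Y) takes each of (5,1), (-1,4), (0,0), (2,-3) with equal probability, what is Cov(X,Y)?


E[X]=3/2, E[Y]=1/2, E[XY]=-5/4
Cov(X,Y) = E[XY] - E[X]E[Y] = -5/4 - 3/2*1/2 = -2

-2


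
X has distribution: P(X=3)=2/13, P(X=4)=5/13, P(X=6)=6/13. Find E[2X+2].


E[2X+2] = sum(g(x)*P(x))
= 8*2/13 + 10*5/13 + 14*6/13
= 150/13

150/13


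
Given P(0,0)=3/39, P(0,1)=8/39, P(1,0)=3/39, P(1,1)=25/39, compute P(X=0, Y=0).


Read from table: P(X=0, Y=0) = 3/39 = 1/13

1/13


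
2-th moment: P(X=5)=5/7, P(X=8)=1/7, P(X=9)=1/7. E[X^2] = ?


E[X^2] = sum(x^2 * P(x))
= 25*5/7 + 64*1/7 + 81*1/7
= 270/7

270/7


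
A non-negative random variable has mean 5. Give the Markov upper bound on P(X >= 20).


Markov: P(X >= a) <= E[X]/a
P(X >= 20) <= 5/20 = 1/4

1/4


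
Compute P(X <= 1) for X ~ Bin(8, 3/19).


P(X<=1) = P(X=0) + P(X=1)
= 4294967296/16983563041 + 6442450944/16983563041
= 10737418240/16983563041

10737418240/16983563041


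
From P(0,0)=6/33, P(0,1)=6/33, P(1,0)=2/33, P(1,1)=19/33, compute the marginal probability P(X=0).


P(X=0) = P(0,0)+P(0,1) = 6/33 + 6/33 = 12/33 = 4/11

4/11


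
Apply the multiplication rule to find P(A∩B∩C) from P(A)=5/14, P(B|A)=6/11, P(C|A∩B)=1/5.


P(A∩B∩C) = P(A) * P(B|A) * P(C|A∩B)
= 5/14 * 6/11 * 1/5
= 15/77 * 1/5 = 3/77

3/77


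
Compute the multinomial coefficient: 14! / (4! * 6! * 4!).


14! = 87178291200
Denominator: 4!=24 * 6!=720 * 4!=24
Coefficient = 87178291200 / 414720 = 210210

210210


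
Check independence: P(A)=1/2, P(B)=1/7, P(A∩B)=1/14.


P(A)*P(B) = 1/2*1/7 = 1/14
P(A∩B) = 1/14, which equals P(A)P(B), so independent

Yes, A and B are independent


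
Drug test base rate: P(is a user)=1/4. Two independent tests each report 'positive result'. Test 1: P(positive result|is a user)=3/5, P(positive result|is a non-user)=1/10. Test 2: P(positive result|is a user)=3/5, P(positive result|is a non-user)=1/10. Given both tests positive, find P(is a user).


After test 1: P(+) = 3/5*1/4 + 1/10*3/4 = 9/40
P(B|+) = (3/20)/(9/40) = 2/3
After test 2 (use post1 as new prior): P(+) = 3/5*2/3 + 1/10*1/3 = 13/30
P(B|+,+) = (2/5)/(13/30) = 12/13

12/13
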